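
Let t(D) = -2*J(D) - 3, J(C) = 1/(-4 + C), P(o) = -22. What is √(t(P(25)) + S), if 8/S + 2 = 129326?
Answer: 2*I*√763852206/32331 ≈ 1.7097*I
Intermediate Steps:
S = 2/32331 (S = 8/(-2 + 129326) = 8/129324 = 8*(1/129324) = 2/32331 ≈ 6.1860e-5)
t(D) = -3 - 2/(-4 + D) (t(D) = -2/(-4 + D) - 3 = -3 - 2/(-4 + D))
√(t(P(25)) + S) = √((10 - 3*(-22))/(-4 - 22) + 2/32331) = √((10 + 66)/(-26) + 2/32331) = √(-1/26*76 + 2/32331) = √(-38/13 + 2/32331) = √(-94504/32331) = 2*I*√763852206/32331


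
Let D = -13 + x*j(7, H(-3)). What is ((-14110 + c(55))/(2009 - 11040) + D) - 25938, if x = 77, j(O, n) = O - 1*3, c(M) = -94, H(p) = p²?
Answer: -231567729/9031 ≈ -25641.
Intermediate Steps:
j(O, n) = -3 + O (j(O, n) = O - 3 = -3 + O)
D = 295 (D = -13 + 77*(-3 + 7) = -13 + 77*4 = -13 + 308 = 295)
((-14110 + c(55))/(2009 - 11040) + D) - 25938 = ((-14110 - 94)/(2009 - 11040) + 295) - 25938 = (-14204/(-9031) + 295) - 25938 = (-14204*(-1/9031) + 295) - 25938 = (14204/9031 + 295) - 25938 = 2678349/9031 - 25938 = -231567729/9031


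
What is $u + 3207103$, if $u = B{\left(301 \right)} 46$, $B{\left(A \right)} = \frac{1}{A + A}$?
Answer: $\frac{965338026}{301} \approx 3.2071 \cdot 10^{6}$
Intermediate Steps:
$B{\left(A \right)} = \frac{1}{2 A}$
$u = \frac{23}{301}$ ($u = \frac{1}{2 \cdot 301} \cdot 46 = \frac{1}{2} \cdot \frac{1}{301} \cdot 46 = \frac{1}{602} \cdot 46 = \frac{23}{301} \approx 0.076412$)
$u + 3207103 = \frac{23}{301} + 3207103 = \frac{965338026}{301}$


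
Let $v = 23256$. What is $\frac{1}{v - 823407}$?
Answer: $- \frac{1}{800151} \approx -1.2498 \cdot 10^{-6}$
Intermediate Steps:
$\frac{1}{v - 823407} = \frac{1}{23256 - 823407} = \frac{1}{-800151} = - \frac{1}{800151}$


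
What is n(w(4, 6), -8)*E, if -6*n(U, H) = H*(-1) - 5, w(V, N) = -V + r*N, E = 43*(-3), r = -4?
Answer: 129/2 ≈ 64.500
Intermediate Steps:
E = -129
w(V, N) = -V - 4*N
n(U, H) = 5/6 + H/6 (n(U, H) = -(H*(-1) - 5)/6 = -(-H - 5)/6 = -(-5 - H)/6 = 5/6 + H/6)
n(w(4, 6), -8)*E = (5/6 + (1/6)*(-8))*(-129) = (5/6 - 4/3)*(-129) = -1/2*(-129) = 129/2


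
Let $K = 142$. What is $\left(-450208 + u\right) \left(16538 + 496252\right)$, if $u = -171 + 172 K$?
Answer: $-218425464450$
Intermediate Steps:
$u = 24253$ ($u = -171 + 172 \cdot 142 = -171 + 24424 = 24253$)
$\left(-450208 + u\right) \left(16538 + 496252\right) = \left(-450208 + 24253\right) \left(16538 + 496252\right) = \left(-425955\right) 512790 = -218425464450$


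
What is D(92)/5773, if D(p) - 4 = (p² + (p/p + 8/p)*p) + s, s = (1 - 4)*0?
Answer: 8568/5773 ≈ 1.4841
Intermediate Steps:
s = 0 (s = -3*0 = 0)
D(p) = 4 + p² + p*(1 + 8/p) (D(p) = 4 + ((p² + (p/p + 8/p)*p) + 0) = 4 + ((p² + (1 + 8/p)*p) + 0) = 4 + ((p² + p*(1 + 8/p)) + 0) = 4 + (p² + p*(1 + 8/p)) = 4 + p² + p*(1 + 8/p))
D(92)/5773 = (12 + 92 + 92²)/5773 = (12 + 92 + 8464)*(1/5773) = 8568*(1/5773) = 8568/5773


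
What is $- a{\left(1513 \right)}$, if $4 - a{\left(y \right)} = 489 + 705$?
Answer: $1190$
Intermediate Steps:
$a{\left(y \right)} = -1190$ ($a{\left(y \right)} = 4 - \left(489 + 705\right) = 4 - 1194 = -1190$)
$- a{\left(1513 \right)} = \left(-1\right) \left(-1190\right) = 1190$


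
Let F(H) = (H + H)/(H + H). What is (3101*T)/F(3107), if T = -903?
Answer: -2800203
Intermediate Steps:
F(H) = 1 (F(H) = (2*H)/((2*H)) = (2*H)*(1/(2*H)) = 1)
(3101*T)/F(3107) = (3101*(-903))/1 = -2800203*1 = -2800203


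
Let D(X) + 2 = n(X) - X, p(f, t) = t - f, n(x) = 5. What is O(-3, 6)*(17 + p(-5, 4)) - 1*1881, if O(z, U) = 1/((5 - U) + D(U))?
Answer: -3775/2 ≈ -1887.5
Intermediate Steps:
D(X) = 3 - X (D(X) = -2 + (5 - X) = 3 - X)
O(z, U) = 1/(8 - 2*U) (O(z, U) = 1/((5 - U) + (3 - U)) = 1/(8 - 2*U))
O(-3, 6)*(17 + p(-5, 4)) - 1*1881 = (-1/(-8 + 2*6))*(17 + (4 - 1*(-5))) - 1*1881 = (-1/(-8 + 12))*(17 + (4 + 5)) - 1881 = (-1/4)*(17 + 9) - 1881 = -1*¼*26 - 1881 = -¼*26 - 1881 = -13/2 - 1881 = -3775/2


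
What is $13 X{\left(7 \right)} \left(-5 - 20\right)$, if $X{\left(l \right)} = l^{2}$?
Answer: $-15925$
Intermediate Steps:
$13 X{\left(7 \right)} \left(-5 - 20\right) = 13 \cdot 7^{2} \left(-5 - 20\right) = 13 \cdot 49 \left(-5 - 20\right) = 637 \left(-25\right) = -15925$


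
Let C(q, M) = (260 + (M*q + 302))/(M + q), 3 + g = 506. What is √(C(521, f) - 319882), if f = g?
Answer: I*√327296543/32 ≈ 565.35*I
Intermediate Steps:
g = 503 (g = -3 + 506 = 503)
f = 503
C(q, M) = (562 + M*q)/(M + q) (C(q, M) = (260 + (302 + M*q))/(M + q) = (562 + M*q)/(M + q))
√(C(521, f) - 319882) = √((562 + 503*521)/(503 + 521) - 319882) = √((562 + 262063)/1024 - 319882) = √((1/1024)*262625 - 319882) = √(262625/1024 - 319882) = √(-327296543/1024) = I*√327296543/32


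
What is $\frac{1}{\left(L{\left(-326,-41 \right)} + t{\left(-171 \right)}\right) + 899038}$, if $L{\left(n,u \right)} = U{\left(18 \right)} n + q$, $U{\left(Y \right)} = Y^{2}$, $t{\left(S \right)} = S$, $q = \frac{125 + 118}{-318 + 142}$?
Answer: $\frac{176}{139610525} \approx 1.2607 \cdot 10^{-6}$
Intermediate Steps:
$q = - \frac{243}{176}$ ($q = \frac{243}{-176} = 243 \left(- \frac{1}{176}\right) = - \frac{243}{176} \approx -1.3807$)
$L{\left(n,u \right)} = - \frac{243}{176} + 324 n$ ($L{\left(n,u \right)} = 18^{2} n - \frac{243}{176} = 324 n - \frac{243}{176} = - \frac{243}{176} + 324 n$)
$\frac{1}{\left(L{\left(-326,-41 \right)} + t{\left(-171 \right)}\right) + 899038} = \frac{1}{\left(\left(- \frac{243}{176} + 324 \left(-326\right)\right) - 171\right) + 899038} = \frac{1}{\left(\left(- \frac{243}{176} - 105624\right) - 171\right) + 899038} = \frac{1}{\left(- \frac{18590067}{176} - 171\right) + 899038} = \frac{1}{- \frac{18620163}{176} + 899038} = \frac{1}{\frac{139610525}{176}} = \frac{176}{139610525}$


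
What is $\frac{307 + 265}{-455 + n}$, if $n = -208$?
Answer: $- \frac{44}{51} \approx -0.86275$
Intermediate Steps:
$\frac{307 + 265}{-455 + n} = \frac{307 + 265}{-455 - 208} = \frac{572}{-663} = 572 \left(- \frac{1}{663}\right) = - \frac{44}{51}$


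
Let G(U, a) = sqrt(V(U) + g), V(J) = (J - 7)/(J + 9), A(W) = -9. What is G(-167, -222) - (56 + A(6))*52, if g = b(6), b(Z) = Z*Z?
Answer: -2444 + sqrt(231549)/79 ≈ -2437.9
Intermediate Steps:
b(Z) = Z**2
g = 36 (g = 6**2 = 36)
V(J) = (-7 + J)/(9 + J)
G(U, a) = sqrt(36 + (-7 + U)/(9 + U)) (G(U, a) = sqrt((-7 + U)/(9 + U) + 36) = sqrt(36 + (-7 + U)/(9 + U)))
G(-167, -222) - (56 + A(6))*52 = sqrt((317 + 37*(-167))/(9 - 167)) - (56 - 9)*52 = sqrt((317 - 6179)/(-158)) - 47*52 = sqrt(-1/158*(-5862)) - 1*2444 = sqrt(2931/79) - 2444 = sqrt(231549)/79 - 2444 = -2444 + sqrt(231549)/79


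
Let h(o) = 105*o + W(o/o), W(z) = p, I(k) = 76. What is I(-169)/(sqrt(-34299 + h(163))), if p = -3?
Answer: -76*I*sqrt(17187)/17187 ≈ -0.57971*I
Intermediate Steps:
W(z) = -3
h(o) = -3 + 105*o (h(o) = 105*o - 3 = -3 + 105*o)
I(-169)/(sqrt(-34299 + h(163))) = 76/(sqrt(-34299 + (-3 + 105*163))) = 76/(sqrt(-34299 + (-3 + 17115))) = 76/(sqrt(-34299 + 17112)) = 76/(sqrt(-17187)) = 76/((I*sqrt(17187))) = 76*(-I*sqrt(17187)/17187) = -76*I*sqrt(17187)/17187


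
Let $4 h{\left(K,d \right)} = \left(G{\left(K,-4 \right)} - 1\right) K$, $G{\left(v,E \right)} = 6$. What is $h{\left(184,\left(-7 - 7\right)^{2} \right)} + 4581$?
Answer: $4811$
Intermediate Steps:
$h{\left(K,d \right)} = \frac{5 K}{4}$ ($h{\left(K,d \right)} = \frac{\left(6 - 1\right) K}{4} = \frac{5 K}{4}$)
$h{\left(184,\left(-7 - 7\right)^{2} \right)} + 4581 = \frac{5}{4} \cdot 184 + 4581 = 230 + 4581 = 4811$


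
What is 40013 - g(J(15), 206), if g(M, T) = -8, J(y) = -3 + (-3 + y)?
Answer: 40021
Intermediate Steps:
J(y) = -6 + y
40013 - g(J(15), 206) = 40013 - 1*(-8) = 40013 + 8 = 40021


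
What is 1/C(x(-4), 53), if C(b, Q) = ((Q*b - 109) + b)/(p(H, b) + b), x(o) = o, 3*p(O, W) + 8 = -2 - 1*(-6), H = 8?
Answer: 16/975 ≈ 0.016410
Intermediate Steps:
p(O, W) = -4/3 (p(O, W) = -8/3 + (-2 - 1*(-6))/3 = -8/3 + (-2 + 6)/3 = -8/3 + (⅓)*4 = -8/3 + 4/3 = -4/3)
C(b, Q) = (-109 + b + Q*b)/(-4/3 + b) (C(b, Q) = ((Q*b - 109) + b)/(-4/3 + b) = ((-109 + Q*b) + b)/(-4/3 + b) = (-109 + b + Q*b)/(-4/3 + b))
1/C(x(-4), 53) = 1/(3*(-109 - 4 + 53*(-4))/(-4 + 3*(-4))) = 1/(3*(-109 - 4 - 212)/(-4 - 12)) = 1/(3*(-325)/(-16)) = 1/(3*(-1/16)*(-325)) = 1/(975/16) = 16/975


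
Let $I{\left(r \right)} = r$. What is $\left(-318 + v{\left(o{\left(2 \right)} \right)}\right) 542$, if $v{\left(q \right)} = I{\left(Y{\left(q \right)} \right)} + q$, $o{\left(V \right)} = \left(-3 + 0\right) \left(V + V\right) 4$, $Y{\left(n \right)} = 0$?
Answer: $-198372$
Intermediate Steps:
$o{\left(V \right)} = - 24 V$ ($o{\left(V \right)} = - 3 \cdot 2 V 4 = - 6 V 4 = - 24 V$)
$v{\left(q \right)} = q$ ($v{\left(q \right)} = 0 + q = q$)
$\left(-318 + v{\left(o{\left(2 \right)} \right)}\right) 542 = \left(-318 - 48\right) 542 = \left(-366\right) 542 = -198372$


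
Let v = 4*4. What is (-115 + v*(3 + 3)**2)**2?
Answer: 212521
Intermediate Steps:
v = 16
(-115 + v*(3 + 3)**2)**2 = (-115 + 16*(3 + 3)**2)**2 = (-115 + 16*6**2)**2 = (-115 + 16*36)**2 = (-115 + 576)**2 = 461**2 = 212521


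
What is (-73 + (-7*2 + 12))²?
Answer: 5625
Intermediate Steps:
(-73 + (-7*2 + 12))² = (-73 + (-14 + 12))² = (-73 - 2)² = (-75)² = 5625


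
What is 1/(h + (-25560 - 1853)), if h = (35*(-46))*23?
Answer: -1/64443 ≈ -1.5518e-5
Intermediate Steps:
h = -37030 (h = -1610*23 = -37030)
1/(h + (-25560 - 1853)) = 1/(-37030 + (-25560 - 1853)) = 1/(-37030 - 27413) = 1/(-64443) = -1/64443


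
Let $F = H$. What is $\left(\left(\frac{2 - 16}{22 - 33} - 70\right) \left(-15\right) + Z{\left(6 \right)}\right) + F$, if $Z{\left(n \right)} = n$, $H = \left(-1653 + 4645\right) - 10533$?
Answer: $- \frac{71545}{11} \approx -6504.1$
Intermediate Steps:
$H = -7541$ ($H = 2992 - 10533 = -7541$)
$F = -7541$
$\left(\left(\frac{2 - 16}{22 - 33} - 70\right) \left(-15\right) + Z{\left(6 \right)}\right) + F = \left(\left(\frac{2 - 16}{22 - 33} - 70\right) \left(-15\right) + 6\right) - 7541 = \left(\left(- \frac{14}{-11} - 70\right) \left(-15\right) + 6\right) - 7541 = \left(\left(\left(-14\right) \left(- \frac{1}{11}\right) - 70\right) \left(-15\right) + 6\right) - 7541 = \left(\left(\frac{14}{11} - 70\right) \left(-15\right) + 6\right) - 7541 = \left(\left(- \frac{756}{11}\right) \left(-15\right) + 6\right) - 7541 = \left(\frac{11340}{11} + 6\right) - 7541 = \frac{11406}{11} - 7541 = - \frac{71545}{11}$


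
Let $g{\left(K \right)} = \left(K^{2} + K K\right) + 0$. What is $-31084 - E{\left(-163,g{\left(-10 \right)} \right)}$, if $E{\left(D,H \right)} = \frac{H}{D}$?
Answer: $- \frac{5066492}{163} \approx -31083.0$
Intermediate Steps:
$g{\left(K \right)} = 2 K^{2}$ ($g{\left(K \right)} = \left(K^{2} + K^{2}\right) + 0 = 2 K^{2} + 0 = 2 K^{2}$)
$-31084 - E{\left(-163,g{\left(-10 \right)} \right)} = -31084 - \frac{2 \left(-10\right)^{2}}{-163} = -31084 - 2 \cdot 100 \left(- \frac{1}{163}\right) = -31084 - 200 \left(- \frac{1}{163}\right) = -31084 - - \frac{200}{163} = -31084 + \frac{200}{163} = - \frac{5066492}{163}$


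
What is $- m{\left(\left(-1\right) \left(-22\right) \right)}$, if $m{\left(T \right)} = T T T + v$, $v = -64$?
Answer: $-10584$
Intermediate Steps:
$m{\left(T \right)} = -64 + T^{3}$ ($m{\left(T \right)} = T T T - 64 = T^{2} T - 64 = T^{3} - 64 = -64 + T^{3}$)
$- m{\left(\left(-1\right) \left(-22\right) \right)} = - (-64 + \left(\left(-1\right) \left(-22\right)\right)^{3}) = - (-64 + 22^{3}) = - (-64 + 10648) = \left(-1\right) 10584 = -10584$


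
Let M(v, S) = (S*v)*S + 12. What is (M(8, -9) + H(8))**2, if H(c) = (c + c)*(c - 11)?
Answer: 374544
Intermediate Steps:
M(v, S) = 12 + v*S**2 (M(v, S) = v*S**2 + 12 = 12 + v*S**2)
H(c) = 2*c*(-11 + c) (H(c) = (2*c)*(-11 + c) = 2*c*(-11 + c))
(M(8, -9) + H(8))**2 = ((12 + 8*(-9)**2) + 2*8*(-11 + 8))**2 = ((12 + 8*81) + 2*8*(-3))**2 = ((12 + 648) - 48)**2 = (660 - 48)**2 = 612**2 = 374544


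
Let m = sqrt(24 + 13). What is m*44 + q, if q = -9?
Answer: -9 + 44*sqrt(37) ≈ 258.64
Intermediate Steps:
m = sqrt(37) ≈ 6.0828
m*44 + q = sqrt(37)*44 - 9 = 44*sqrt(37) - 9 = -9 + 44*sqrt(37)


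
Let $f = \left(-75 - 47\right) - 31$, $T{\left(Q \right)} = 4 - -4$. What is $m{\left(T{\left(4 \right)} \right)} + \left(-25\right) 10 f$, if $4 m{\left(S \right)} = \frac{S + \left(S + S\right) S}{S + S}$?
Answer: $\frac{306017}{8} \approx 38252.0$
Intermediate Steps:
$T{\left(Q \right)} = 8$ ($T{\left(Q \right)} = 4 + 4 = 8$)
$f = -153$ ($f = -122 - 31 = -153$)
$m{\left(S \right)} = \frac{S + 2 S^{2}}{8 S}$ ($m{\left(S \right)} = \frac{\left(S + \left(S + S\right) S\right) \frac{1}{S + S}}{4} = \frac{\left(S + 2 S S\right) \frac{1}{2 S}}{4} = \frac{\left(S + 2 S^{2}\right) \frac{1}{2 S}}{4} = \frac{\frac{1}{2} \frac{1}{S} \left(S + 2 S^{2}\right)}{4} = \frac{S + 2 S^{2}}{8 S}$)
$m{\left(T{\left(4 \right)} \right)} + \left(-25\right) 10 f = \left(\frac{1}{8} + \frac{1}{4} \cdot 8\right) + \left(-25\right) 10 \left(-153\right) = \left(\frac{1}{8} + 2\right) - -38250 = \frac{17}{8} + 38250 = \frac{306017}{8}$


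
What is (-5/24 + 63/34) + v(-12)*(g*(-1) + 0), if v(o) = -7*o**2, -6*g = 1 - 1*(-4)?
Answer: -342049/408 ≈ -838.36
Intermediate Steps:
g = -5/6 (g = -(1 - 1*(-4))/6 = -(1 + 4)/6 = -1/6*5 = -5/6 ≈ -0.83333)
(-5/24 + 63/34) + v(-12)*(g*(-1) + 0) = (-5/24 + 63/34) + (-7*(-12)**2)*(-5/6*(-1) + 0) = (-5*1/24 + 63*(1/34)) + (-7*144)*(5/6 + 0) = (-5/24 + 63/34) - 1008*5/6 = 671/408 - 840 = -342049/408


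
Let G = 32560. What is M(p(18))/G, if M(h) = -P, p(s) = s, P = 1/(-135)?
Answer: 1/4395600 ≈ 2.2750e-7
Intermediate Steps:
P = -1/135 ≈ -0.0074074
M(h) = 1/135 (M(h) = -1*(-1/135) = 1/135)
M(p(18))/G = (1/135)/32560 = (1/135)*(1/32560) = 1/4395600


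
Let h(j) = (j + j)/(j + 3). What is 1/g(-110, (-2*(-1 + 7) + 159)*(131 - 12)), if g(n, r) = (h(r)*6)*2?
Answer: 243/5831 ≈ 0.041674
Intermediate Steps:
h(j) = 2*j/(3 + j) (h(j) = (2*j)/(3 + j) = 2*j/(3 + j))
g(n, r) = 24*r/(3 + r) (g(n, r) = ((2*r/(3 + r))*6)*2 = (12*r/(3 + r))*2 = 24*r/(3 + r))
1/g(-110, (-2*(-1 + 7) + 159)*(131 - 12)) = 1/(24*((-2*(-1 + 7) + 159)*(131 - 12))/(3 + (-2*(-1 + 7) + 159)*(131 - 12))) = 1/(24*((-2*6 + 159)*119)/(3 + (-2*6 + 159)*119)) = 1/(24*((-12 + 159)*119)/(3 + (-12 + 159)*119)) = 1/(24*(147*119)/(3 + 147*119)) = 1/(24*17493/(3 + 17493)) = 1/(24*17493/17496) = 1/(24*17493*(1/17496)) = 1/(5831/243) = 243/5831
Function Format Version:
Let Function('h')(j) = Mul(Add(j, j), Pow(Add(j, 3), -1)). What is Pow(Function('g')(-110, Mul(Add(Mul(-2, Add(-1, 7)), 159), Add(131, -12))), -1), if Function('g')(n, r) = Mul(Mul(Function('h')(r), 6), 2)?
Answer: Rational(243, 5831) ≈ 0.041674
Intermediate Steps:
Function('h')(j) = Mul(2, j, Pow(Add(3, j), -1)) (Function('h')(j) = Mul(Mul(2, j), Pow(Add(3, j), -1)) = Mul(2, j, Pow(Add(3, j), -1)))
Function('g')(n, r) = Mul(24, r, Pow(Add(3, r), -1)) (Function('g')(n, r) = Mul(Mul(Mul(2, r, Pow(Add(3, r), -1)), 6), 2) = Mul(Mul(12, r, Pow(Add(3, r), -1)), 2) = Mul(24, r, Pow(Add(3, r), -1)))
Pow(Function('g')(-110, Mul(Add(Mul(-2, Add(-1, 7)), 159), Add(131, -12))), -1) = Pow(Mul(24, Mul(Add(Mul(-2, Add(-1, 7)), 159), Add(131, -12)), Pow(Add(3, Mul(Add(Mul(-2, Add(-1, 7)), 159), Add(131, -12))), -1)), -1) = Pow(Mul(24, Mul(Add(Mul(-2, 6), 159), 119), Pow(Add(3, Mul(Add(Mul(-2, 6), 159), 119)), -1)), -1) = Pow(Mul(24, Mul(Add(-12, 159), 119), Pow(Add(3, Mul(Add(-12, 159), 119)), -1)), -1) = Pow(Mul(24, Mul(147, 119), Pow(Add(3, Mul(147, 119)), -1)), -1) = Pow(Mul(24, 17493, Pow(Add(3, 17493), -1)), -1) = Pow(Mul(24, 17493, Pow(17496, -1)), -1) = Pow(Mul(24, 17493, Rational(1, 17496)), -1) = Pow(Rational(5831, 243), -1) = Rational(243, 5831)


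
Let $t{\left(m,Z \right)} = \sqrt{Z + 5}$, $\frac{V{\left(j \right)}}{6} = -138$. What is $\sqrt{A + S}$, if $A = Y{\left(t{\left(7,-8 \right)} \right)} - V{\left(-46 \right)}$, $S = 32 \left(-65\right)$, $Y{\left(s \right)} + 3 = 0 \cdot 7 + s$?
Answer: $\sqrt{-1255 + i \sqrt{3}} \approx 0.0244 + 35.426 i$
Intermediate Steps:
$V{\left(j \right)} = -828$ ($V{\left(j \right)} = 6 \left(-138\right) = -828$)
$t{\left(m,Z \right)} = \sqrt{5 + Z}$
$Y{\left(s \right)} = -3 + s$ ($Y{\left(s \right)} = -3 + \left(0 \cdot 7 + s\right) = -3 + \left(0 + s\right) = -3 + s$)
$S = -2080$
$A = 825 + i \sqrt{3}$ ($A = \left(-3 + \sqrt{5 - 8}\right) - -828 = \left(-3 + \sqrt{-3}\right) + 828 = \left(-3 + i \sqrt{3}\right) + 828 = 825 + i \sqrt{3} \approx 825.0 + 1.732 i$)
$\sqrt{A + S} = \sqrt{\left(825 + i \sqrt{3}\right) - 2080} = \sqrt{-1255 + i \sqrt{3}}$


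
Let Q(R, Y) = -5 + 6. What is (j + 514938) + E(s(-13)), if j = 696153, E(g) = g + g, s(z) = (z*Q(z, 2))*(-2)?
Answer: 1211143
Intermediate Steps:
Q(R, Y) = 1
s(z) = -2*z (s(z) = (z*1)*(-2) = z*(-2) = -2*z)
E(g) = 2*g
(j + 514938) + E(s(-13)) = (696153 + 514938) + 2*(-2*(-13)) = 1211091 + 2*26 = 1211091 + 52 = 1211143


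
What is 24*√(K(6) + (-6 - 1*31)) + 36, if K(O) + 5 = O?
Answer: 36 + 144*I ≈ 36.0 + 144.0*I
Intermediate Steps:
K(O) = -5 + O
24*√(K(6) + (-6 - 1*31)) + 36 = 24*√((-5 + 6) + (-6 - 1*31)) + 36 = 24*√(1 + (-6 - 31)) + 36 = 24*√(1 - 37) + 36 = 24*√(-36) + 36 = 24*(6*I) + 36 = 144*I + 36 = 36 + 144*I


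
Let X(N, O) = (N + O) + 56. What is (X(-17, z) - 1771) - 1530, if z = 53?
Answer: -3209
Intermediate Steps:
X(N, O) = 56 + N + O
(X(-17, z) - 1771) - 1530 = ((56 - 17 + 53) - 1771) - 1530 = (92 - 1771) - 1530 = -1679 - 1530 = -3209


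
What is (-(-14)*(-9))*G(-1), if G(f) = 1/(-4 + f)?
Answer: 126/5 ≈ 25.200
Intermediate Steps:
(-(-14)*(-9))*G(-1) = (-(-14)*(-9))/(-4 - 1) = -14*9/(-5) = -126*(-⅕) = 126/5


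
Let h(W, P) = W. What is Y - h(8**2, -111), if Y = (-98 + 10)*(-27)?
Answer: 2312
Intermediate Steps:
Y = 2376 (Y = -88*(-27) = 2376)
Y - h(8**2, -111) = 2376 - 1*8**2 = 2376 - 1*64 = 2376 - 64 = 2312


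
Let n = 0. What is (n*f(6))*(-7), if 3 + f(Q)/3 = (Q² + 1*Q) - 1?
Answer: 0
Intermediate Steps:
f(Q) = -12 + 3*Q + 3*Q² (f(Q) = -9 + 3*((Q² + 1*Q) - 1) = -9 + 3*((Q² + Q) - 1) = -9 + 3*((Q + Q²) - 1) = -9 + 3*(-1 + Q + Q²) = -9 + (-3 + 3*Q + 3*Q²) = -12 + 3*Q + 3*Q²)
(n*f(6))*(-7) = (0*(-12 + 3*6 + 3*6²))*(-7) = (0*(-12 + 18 + 3*36))*(-7) = (0*(-12 + 18 + 108))*(-7) = (0*114)*(-7) = 0*(-7) = 0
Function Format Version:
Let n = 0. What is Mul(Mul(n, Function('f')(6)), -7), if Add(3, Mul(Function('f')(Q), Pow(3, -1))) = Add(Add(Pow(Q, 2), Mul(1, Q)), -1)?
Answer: 0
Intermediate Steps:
Function('f')(Q) = Add(-12, Mul(3, Q), Mul(3, Pow(Q, 2))) (Function('f')(Q) = Add(-9, Mul(3, Add(Add(Pow(Q, 2), Mul(1, Q)), -1))) = Add(-9, Mul(3, Add(Add(Pow(Q, 2), Q), -1))) = Add(-9, Mul(3, Add(Add(Q, Pow(Q, 2)), -1))) = Add(-9, Mul(3, Add(-1, Q, Pow(Q, 2)))) = Add(-9, Add(-3, Mul(3, Q), Mul(3, Pow(Q, 2)))) = Add(-12, Mul(3, Q), Mul(3, Pow(Q, 2))))
Mul(Mul(n, Function('f')(6)), -7) = Mul(Mul(0, Add(-12, Mul(3, 6), Mul(3, Pow(6, 2)))), -7) = Mul(Mul(0, Add(-12, 18, Mul(3, 36))), -7) = Mul(Mul(0, Add(-12, 18, 108)), -7) = Mul(Mul(0, 114), -7) = Mul(0, -7) = 0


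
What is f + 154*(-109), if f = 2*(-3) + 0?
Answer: -16792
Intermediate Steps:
f = -6 (f = -6 + 0 = -6)
f + 154*(-109) = -6 + 154*(-109) = -6 - 16786 = -16792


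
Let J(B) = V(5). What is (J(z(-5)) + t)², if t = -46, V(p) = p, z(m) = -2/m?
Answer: 1681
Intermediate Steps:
J(B) = 5
(J(z(-5)) + t)² = (5 - 46)² = (-41)² = 1681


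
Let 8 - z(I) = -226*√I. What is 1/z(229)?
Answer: -2/2924085 + 113*√229/5848170 ≈ 0.00029172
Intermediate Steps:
z(I) = 8 + 226*√I (z(I) = 8 - (-226)*√I = 8 + 226*√I)
1/z(229) = 1/(8 + 226*√229)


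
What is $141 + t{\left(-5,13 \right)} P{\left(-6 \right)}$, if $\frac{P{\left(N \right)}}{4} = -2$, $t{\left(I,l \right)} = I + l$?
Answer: $77$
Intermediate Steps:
$P{\left(N \right)} = -8$ ($P{\left(N \right)} = 4 \left(-2\right) = -8$)
$141 + t{\left(-5,13 \right)} P{\left(-6 \right)} = 141 + \left(-5 + 13\right) \left(-8\right) = 141 + 8 \left(-8\right) = 141 - 64 = 77$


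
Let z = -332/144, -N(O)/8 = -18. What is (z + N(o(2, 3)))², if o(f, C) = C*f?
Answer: 26020201/1296 ≈ 20077.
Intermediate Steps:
N(O) = 144 (N(O) = -8*(-18) = 144)
z = -83/36 (z = -332*1/144 = -83/36 ≈ -2.3056)
(z + N(o(2, 3)))² = (-83/36 + 144)² = (5101/36)² = 26020201/1296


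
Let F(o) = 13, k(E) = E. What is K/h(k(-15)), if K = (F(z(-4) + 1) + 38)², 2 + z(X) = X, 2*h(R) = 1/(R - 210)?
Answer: -1170450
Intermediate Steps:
h(R) = 1/(2*(-210 + R)) (h(R) = 1/(2*(R - 210)) = 1/(2*(-210 + R)))
z(X) = -2 + X
K = 2601 (K = (13 + 38)² = 51² = 2601)
K/h(k(-15)) = 2601/((1/(2*(-210 - 15)))) = 2601/(((½)/(-225))) = 2601/(((½)*(-1/225))) = 2601/(-1/450) = 2601*(-450) = -1170450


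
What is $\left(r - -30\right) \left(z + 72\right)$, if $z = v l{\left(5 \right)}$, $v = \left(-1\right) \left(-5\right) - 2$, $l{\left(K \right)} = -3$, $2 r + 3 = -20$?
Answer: $\frac{2331}{2} \approx 1165.5$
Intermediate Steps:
$r = - \frac{23}{2}$ ($r = - \frac{3}{2} + \frac{1}{2} \left(-20\right) = - \frac{3}{2} - 10 = - \frac{23}{2} \approx -11.5$)
$v = 3$ ($v = 5 - 2 = 3$)
$z = -9$ ($z = 3 \left(-3\right) = -9$)
$\left(r - -30\right) \left(z + 72\right) = \left(- \frac{23}{2} - -30\right) \left(-9 + 72\right) = \left(- \frac{23}{2} + 30\right) 63 = \frac{37}{2} \cdot 63 = \frac{2331}{2}$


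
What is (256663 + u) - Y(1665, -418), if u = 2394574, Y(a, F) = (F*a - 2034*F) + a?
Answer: 2495330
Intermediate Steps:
Y(a, F) = a - 2034*F + F*a (Y(a, F) = (-2034*F + F*a) + a = a - 2034*F + F*a)
(256663 + u) - Y(1665, -418) = (256663 + 2394574) - (1665 - 2034*(-418) - 418*1665) = 2651237 - (1665 + 850212 - 695970) = 2651237 - 1*155907 = 2651237 - 155907 = 2495330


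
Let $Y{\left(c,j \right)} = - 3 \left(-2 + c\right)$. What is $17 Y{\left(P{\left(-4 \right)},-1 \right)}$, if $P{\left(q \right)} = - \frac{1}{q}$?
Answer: $\frac{357}{4} \approx 89.25$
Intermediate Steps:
$Y{\left(c,j \right)} = 6 - 3 c$
$17 Y{\left(P{\left(-4 \right)},-1 \right)} = 17 \left(6 - 3 \left(- \frac{1}{-4}\right)\right) = 17 \left(6 - 3 \left(\left(-1\right) \left(- \frac{1}{4}\right)\right)\right) = 17 \left(6 - \frac{3}{4}\right) = 17 \cdot \frac{21}{4} = \frac{357}{4}$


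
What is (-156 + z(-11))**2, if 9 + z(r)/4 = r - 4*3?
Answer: 80656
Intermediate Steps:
z(r) = -84 + 4*r (z(r) = -36 + 4*(r - 4*3) = -36 + 4*(r - 12) = -36 + 4*(-12 + r) = -36 + (-48 + 4*r) = -84 + 4*r)
(-156 + z(-11))**2 = (-156 + (-84 + 4*(-11)))**2 = (-156 + (-84 - 44))**2 = (-156 - 128)**2 = (-284)**2 = 80656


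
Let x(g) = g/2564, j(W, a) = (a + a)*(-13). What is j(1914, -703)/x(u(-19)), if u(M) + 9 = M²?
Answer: 5858099/44 ≈ 1.3314e+5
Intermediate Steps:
u(M) = -9 + M²
j(W, a) = -26*a (j(W, a) = (2*a)*(-13) = -26*a)
x(g) = g/2564 (x(g) = g*(1/2564) = g/2564)
j(1914, -703)/x(u(-19)) = (-26*(-703))/(((-9 + (-19)²)/2564)) = 18278/(((-9 + 361)/2564)) = 18278/(((1/2564)*352)) = 18278/(88/641) = 18278*(641/88) = 5858099/44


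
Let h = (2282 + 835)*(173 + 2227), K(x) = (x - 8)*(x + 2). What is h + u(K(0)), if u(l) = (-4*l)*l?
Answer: 7479776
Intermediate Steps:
K(x) = (-8 + x)*(2 + x)
u(l) = -4*l²
h = 7480800 (h = 3117*2400 = 7480800)
h + u(K(0)) = 7480800 - 4*(-16 + 0² - 6*0)² = 7480800 - 4*(-16 + 0 + 0)² = 7480800 - 4*(-16)² = 7480800 - 4*256 = 7480800 - 1024 = 7479776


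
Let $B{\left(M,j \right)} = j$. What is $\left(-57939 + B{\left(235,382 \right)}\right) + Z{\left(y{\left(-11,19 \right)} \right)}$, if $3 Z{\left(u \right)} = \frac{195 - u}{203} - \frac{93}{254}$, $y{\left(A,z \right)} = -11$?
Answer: $- \frac{8903228657}{154686} \approx -57557.0$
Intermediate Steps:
$Z{\left(u \right)} = \frac{10217}{51562} - \frac{u}{609}$ ($Z{\left(u \right)} = \frac{\frac{195 - u}{203} - \frac{93}{254}}{3} = \frac{\left(195 - u\right) \frac{1}{203} - \frac{93}{254}}{3} = \frac{\left(\frac{195}{203} - \frac{u}{203}\right) - \frac{93}{254}}{3} = \frac{\frac{30651}{51562} - \frac{u}{203}}{3} = \frac{10217}{51562} - \frac{u}{609}$)
$\left(-57939 + B{\left(235,382 \right)}\right) + Z{\left(y{\left(-11,19 \right)} \right)} = \left(-57939 + 382\right) + \left(\frac{10217}{51562} - - \frac{11}{609}\right) = -57557 + \left(\frac{10217}{51562} + \frac{11}{609}\right) = -57557 + \frac{33445}{154686} = - \frac{8903228657}{154686}$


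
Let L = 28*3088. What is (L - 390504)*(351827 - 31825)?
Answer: -97293408080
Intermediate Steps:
L = 86464
(L - 390504)*(351827 - 31825) = (86464 - 390504)*(351827 - 31825) = -304040*320002 = -97293408080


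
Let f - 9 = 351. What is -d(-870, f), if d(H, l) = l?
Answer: -360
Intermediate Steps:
f = 360 (f = 9 + 351 = 360)
-d(-870, f) = -1*360 = -360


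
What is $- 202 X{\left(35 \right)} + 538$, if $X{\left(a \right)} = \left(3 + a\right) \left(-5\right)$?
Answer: $38918$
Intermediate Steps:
$X{\left(a \right)} = -15 - 5 a$
$- 202 X{\left(35 \right)} + 538 = - 202 \left(-15 - 175\right) + 538 = \left(-202\right) \left(-190\right) + 538 = 38380 + 538 = 38918$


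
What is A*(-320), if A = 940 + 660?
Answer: -512000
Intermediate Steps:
A = 1600
A*(-320) = 1600*(-320) = -512000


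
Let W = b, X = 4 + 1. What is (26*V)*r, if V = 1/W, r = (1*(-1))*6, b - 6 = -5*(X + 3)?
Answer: 78/17 ≈ 4.5882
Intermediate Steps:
X = 5
b = -34 (b = 6 - 5*(5 + 3) = 6 - 5*8 = 6 - 40 = -34)
W = -34
r = -6 (r = -1*6 = -6)
V = -1/34 (V = 1/(-34) = -1/34 ≈ -0.029412)
(26*V)*r = (26*(-1/34))*(-6) = -13/17*(-6) = 78/17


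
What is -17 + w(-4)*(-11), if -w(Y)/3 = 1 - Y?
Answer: 148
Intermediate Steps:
w(Y) = -3 + 3*Y (w(Y) = -3*(1 - Y) = -3 + 3*Y)
-17 + w(-4)*(-11) = -17 + (-3 + 3*(-4))*(-11) = -17 + (-3 - 12)*(-11) = -17 - 15*(-11) = -17 + 165 = 148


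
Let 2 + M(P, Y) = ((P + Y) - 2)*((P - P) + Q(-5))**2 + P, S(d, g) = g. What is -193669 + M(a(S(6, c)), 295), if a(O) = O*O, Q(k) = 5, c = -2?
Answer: -186242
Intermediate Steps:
a(O) = O**2
M(P, Y) = -52 + 25*Y + 26*P (M(P, Y) = -2 + (((P + Y) - 2)*((P - P) + 5)**2 + P) = -2 + ((-2 + P + Y)*(0 + 5)**2 + P) = -2 + ((-2 + P + Y)*5**2 + P) = -2 + ((-2 + P + Y)*25 + P) = -2 + ((-50 + 25*P + 25*Y) + P) = -2 + (-50 + 25*Y + 26*P) = -52 + 25*Y + 26*P)
-193669 + M(a(S(6, c)), 295) = -193669 + (-52 + 25*295 + 26*(-2)**2) = -193669 + (-52 + 7375 + 26*4) = -193669 + (-52 + 7375 + 104) = -193669 + 7427 = -186242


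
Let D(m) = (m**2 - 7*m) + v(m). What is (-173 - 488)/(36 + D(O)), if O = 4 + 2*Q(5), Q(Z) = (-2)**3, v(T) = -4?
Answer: -661/260 ≈ -2.5423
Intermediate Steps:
Q(Z) = -8
O = -12 (O = 4 + 2*(-8) = 4 - 16 = -12)
D(m) = -4 + m**2 - 7*m (D(m) = (m**2 - 7*m) - 4 = -4 + m**2 - 7*m)
(-173 - 488)/(36 + D(O)) = (-173 - 488)/(36 + (-4 + (-12)**2 - 7*(-12))) = -661/(36 + (-4 + 144 + 84)) = -661/(36 + 224) = -661/260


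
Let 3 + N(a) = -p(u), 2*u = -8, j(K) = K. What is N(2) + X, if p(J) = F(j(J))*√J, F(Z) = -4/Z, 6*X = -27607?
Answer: -27625/6 - 2*I ≈ -4604.2 - 2.0*I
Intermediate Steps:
X = -27607/6 (X = (⅙)*(-27607) = -27607/6 ≈ -4601.2)
u = -4 (u = (½)*(-8) = -4)
p(J) = -4/√J (p(J) = (-4/J)*√J = -4/√J)
N(a) = -3 - 2*I (N(a) = -3 - (-4)/√(-4) = -3 - (-4)*(-I/2) = -3 - 2*I)
N(2) + X = (-3 - 2*I) - 27607/6 = -27625/6 - 2*I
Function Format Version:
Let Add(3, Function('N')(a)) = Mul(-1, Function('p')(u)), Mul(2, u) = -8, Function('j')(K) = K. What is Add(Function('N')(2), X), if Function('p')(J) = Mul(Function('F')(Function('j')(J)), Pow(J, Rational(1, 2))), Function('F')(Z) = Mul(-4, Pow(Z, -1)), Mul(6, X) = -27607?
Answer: Add(Rational(-27625, 6), Mul(-2, I)) ≈ Add(-4604.2, Mul(-2.0000, I))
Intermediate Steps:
X = Rational(-27607, 6) (X = Mul(Rational(1, 6), -27607) = Rational(-27607, 6) ≈ -4601.2)
u = -4 (u = Mul(Rational(1, 2), -8) = -4)
Function('p')(J) = Mul(-4, Pow(J, Rational(-1, 2))) (Function('p')(J) = Mul(Mul(-4, Pow(J, -1)), Pow(J, Rational(1, 2))) = Mul(-4, Pow(J, Rational(-1, 2))))
Function('N')(a) = Add(-3, Mul(-2, I)) (Function('N')(a) = Add(-3, Mul(-1, Mul(-4, Pow(-4, Rational(-1, 2))))) = Add(-3, Mul(-1, Mul(-4, Mul(Rational(-1, 2), I)))) = Add(-3, Mul(-1, Mul(2, I))) = Add(-3, Mul(-2, I)))
Add(Function('N')(2), X) = Add(Add(-3, Mul(-2, I)), Rational(-27607, 6)) = Add(Rational(-27625, 6), Mul(-2, I))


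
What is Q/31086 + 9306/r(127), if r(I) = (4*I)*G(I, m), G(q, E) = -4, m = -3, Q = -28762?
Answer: -86932675/15791688 ≈ -5.5050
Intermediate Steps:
r(I) = -16*I (r(I) = (4*I)*(-4) = -16*I)
Q/31086 + 9306/r(127) = -28762/31086 + 9306/((-16*127)) = -28762*1/31086 + 9306/(-2032) = -14381/15543 + 9306*(-1/2032) = -14381/15543 - 4653/1016 = -86932675/15791688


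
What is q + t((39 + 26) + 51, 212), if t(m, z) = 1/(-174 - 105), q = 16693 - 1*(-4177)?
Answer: 5822729/279 ≈ 20870.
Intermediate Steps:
q = 20870 (q = 16693 + 4177 = 20870)
t(m, z) = -1/279 (t(m, z) = 1/(-279) = -1/279)
q + t((39 + 26) + 51, 212) = 20870 - 1/279 = 5822729/279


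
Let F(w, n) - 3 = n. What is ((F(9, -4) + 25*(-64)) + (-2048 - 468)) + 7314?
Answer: 3197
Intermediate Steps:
F(w, n) = 3 + n
((F(9, -4) + 25*(-64)) + (-2048 - 468)) + 7314 = (((3 - 4) + 25*(-64)) + (-2048 - 468)) + 7314 = ((-1 - 1600) - 2516) + 7314 = (-1601 - 2516) + 7314 = -4117 + 7314 = 3197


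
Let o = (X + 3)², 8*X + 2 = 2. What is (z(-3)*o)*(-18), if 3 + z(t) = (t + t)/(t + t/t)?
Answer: 0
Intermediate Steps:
X = 0 (X = -¼ + (⅛)*2 = -¼ + ¼ = 0)
z(t) = -3 + 2*t/(1 + t) (z(t) = -3 + (t + t)/(t + t/t) = -3 + (2*t)/(t + 1) = -3 + (2*t)/(1 + t) = -3 + 2*t/(1 + t))
o = 9 (o = (0 + 3)² = 3² = 9)
(z(-3)*o)*(-18) = (((-3 - 1*(-3))/(1 - 3))*9)*(-18) = (((-3 + 3)/(-2))*9)*(-18) = (-½*0*9)*(-18) = (0*9)*(-18) = 0*(-18) = 0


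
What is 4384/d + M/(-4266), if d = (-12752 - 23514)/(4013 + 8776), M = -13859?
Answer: -119339554561/77355378 ≈ -1542.7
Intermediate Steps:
d = -36266/12789 ≈ -2.8357
4384/d + M/(-4266) = 4384/(-36266/12789) - 13859/(-4266) = 4384*(-12789/36266) - 13859*(-1/4266) = -28033488/18133 + 13859/4266 = -119339554561/77355378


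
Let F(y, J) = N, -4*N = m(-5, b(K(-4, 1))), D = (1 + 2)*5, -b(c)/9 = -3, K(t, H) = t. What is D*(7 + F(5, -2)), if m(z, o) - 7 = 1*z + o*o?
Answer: -10545/4 ≈ -2636.3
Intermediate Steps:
b(c) = 27 (b(c) = -9*(-3) = 27)
m(z, o) = 7 + z + o² (m(z, o) = 7 + (1*z + o*o) = 7 + (z + o²) = 7 + z + o²)
D = 15 (D = 3*5 = 15)
N = -731/4 (N = -(7 - 5 + 27²)/4 = -(7 - 5 + 729)/4 = -¼*731 = -731/4 ≈ -182.75)
F(y, J) = -731/4
D*(7 + F(5, -2)) = 15*(7 - 731/4) = 15*(-703/4) = -10545/4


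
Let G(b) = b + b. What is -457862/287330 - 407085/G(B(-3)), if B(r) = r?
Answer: 19494164313/287330 ≈ 67846.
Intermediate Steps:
G(b) = 2*b
-457862/287330 - 407085/G(B(-3)) = -457862/287330 - 407085/(2*(-3)) = -457862*1/287330 - 407085/(-6) = -228931/143665 - 407085*(-⅙) = -228931/143665 + 135695/2 = 19494164313/287330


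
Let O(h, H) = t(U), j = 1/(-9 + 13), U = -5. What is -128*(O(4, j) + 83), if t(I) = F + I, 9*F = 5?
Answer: -90496/9 ≈ -10055.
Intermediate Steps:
F = 5/9 (F = (⅑)*5 = 5/9 ≈ 0.55556)
j = ¼ (j = 1/4 = ¼ ≈ 0.25000)
t(I) = 5/9 + I
O(h, H) = -40/9 (O(h, H) = 5/9 - 5 = -40/9)
-128*(O(4, j) + 83) = -128*(-40/9 + 83) = -128*707/9 = -90496/9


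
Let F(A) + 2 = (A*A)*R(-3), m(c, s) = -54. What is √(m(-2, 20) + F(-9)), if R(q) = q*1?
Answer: I*√299 ≈ 17.292*I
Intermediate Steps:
R(q) = q
F(A) = -2 - 3*A² (F(A) = -2 + (A*A)*(-3) = -2 + A²*(-3) = -2 - 3*A²)
√(m(-2, 20) + F(-9)) = √(-54 + (-2 - 3*(-9)²)) = √(-54 + (-2 - 3*81)) = √(-54 + (-2 - 243)) = √(-54 - 245) = √(-299) = I*√299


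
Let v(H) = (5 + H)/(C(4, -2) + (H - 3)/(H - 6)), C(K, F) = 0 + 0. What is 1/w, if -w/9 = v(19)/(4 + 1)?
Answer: -10/351 ≈ -0.028490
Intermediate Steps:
C(K, F) = 0
v(H) = (-6 + H)*(5 + H)/(-3 + H) (v(H) = (5 + H)/(0 + (H - 3)/(H - 6)) = (5 + H)/(0 + (-3 + H)/(-6 + H)) = (5 + H)/(((-3 + H)/(-6 + H))) = (5 + H)*((-6 + H)/(-3 + H)) = (-6 + H)*(5 + H)/(-3 + H))
w = -351/10 (w = -9*(-30 + 19² - 1*19)/(-3 + 19)/(4 + 1) = -9*(-30 + 361 - 19)/16/5 = -9*(1/16)*312/5 = -351/(2*5) = -9*39/10 = -351/10 ≈ -35.100)
1/w = 1/(-351/10) = -10/351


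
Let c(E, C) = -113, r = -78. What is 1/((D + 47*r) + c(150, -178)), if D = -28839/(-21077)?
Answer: -21077/79621144 ≈ -0.00026472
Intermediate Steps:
D = 28839/21077 (D = -28839*(-1/21077) = 28839/21077 ≈ 1.3683)
1/((D + 47*r) + c(150, -178)) = 1/((28839/21077 + 47*(-78)) - 113) = 1/((28839/21077 - 3666) - 113) = 1/(-77239443/21077 - 113) = 1/(-79621144/21077) = -21077/79621144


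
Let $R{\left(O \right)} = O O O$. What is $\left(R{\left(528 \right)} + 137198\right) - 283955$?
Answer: $147051195$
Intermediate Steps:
$R{\left(O \right)} = O^{3}$ ($R{\left(O \right)} = O^{2} O = O^{3}$)
$\left(R{\left(528 \right)} + 137198\right) - 283955 = \left(528^{3} + 137198\right) - 283955 = \left(147197952 + 137198\right) - 283955 = 147335150 - 283955 = 147051195$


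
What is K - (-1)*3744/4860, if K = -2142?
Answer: -289066/135 ≈ -2141.2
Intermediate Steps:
K - (-1)*3744/4860 = -2142 - (-1)*3744/4860 = -2142 - (-1)*3744*(1/4860) = -2142 - (-1)*104/135 = -2142 - 1*(-104/135) = -2142 + 104/135 = -289066/135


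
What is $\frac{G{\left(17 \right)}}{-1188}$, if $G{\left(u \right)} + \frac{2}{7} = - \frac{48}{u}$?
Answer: $\frac{185}{70686} \approx 0.0026172$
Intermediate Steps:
$G{\left(u \right)} = - \frac{2}{7} - \frac{48}{u}$
$\frac{G{\left(17 \right)}}{-1188} = \frac{- \frac{2}{7} - \frac{48}{17}}{-1188} = \left(- \frac{2}{7} - \frac{48}{17}\right) \left(- \frac{1}{1188}\right) = \left(- \frac{370}{119}\right) \left(- \frac{1}{1188}\right) = \frac{185}{70686}$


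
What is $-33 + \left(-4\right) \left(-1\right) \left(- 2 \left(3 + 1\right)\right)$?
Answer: $-65$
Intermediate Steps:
$-33 + \left(-4\right) \left(-1\right) \left(- 2 \left(3 + 1\right)\right) = -33 + 4 \left(\left(-2\right) 4\right) = -33 + 4 \left(-8\right) = -33 - 32 = -65$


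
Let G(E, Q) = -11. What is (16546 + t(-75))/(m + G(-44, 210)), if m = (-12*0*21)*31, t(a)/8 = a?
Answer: -15946/11 ≈ -1449.6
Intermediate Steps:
t(a) = 8*a
m = 0 (m = (0*21)*31 = 0*31 = 0)
(16546 + t(-75))/(m + G(-44, 210)) = (16546 + 8*(-75))/(0 - 11) = (16546 - 600)/(-11) = 15946*(-1/11) = -15946/11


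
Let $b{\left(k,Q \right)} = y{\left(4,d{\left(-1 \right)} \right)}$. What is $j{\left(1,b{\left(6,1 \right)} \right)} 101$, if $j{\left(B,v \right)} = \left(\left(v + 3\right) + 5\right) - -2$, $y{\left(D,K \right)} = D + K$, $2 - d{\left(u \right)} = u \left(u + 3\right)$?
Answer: $1818$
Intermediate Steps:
$d{\left(u \right)} = 2 - u \left(3 + u\right)$ ($d{\left(u \right)} = 2 - u \left(u + 3\right) = 2 - u \left(3 + u\right)$)
$b{\left(k,Q \right)} = 8$ ($b{\left(k,Q \right)} = 4 - -4 = 4 + \left(2 - 1 + 3\right) = 4 + 4 = 8$)
$j{\left(B,v \right)} = 10 + v$ ($j{\left(B,v \right)} = \left(\left(3 + v\right) + 5\right) + 2 = \left(8 + v\right) + 2 = 10 + v$)
$j{\left(1,b{\left(6,1 \right)} \right)} 101 = \left(10 + 8\right) 101 = 18 \cdot 101 = 1818$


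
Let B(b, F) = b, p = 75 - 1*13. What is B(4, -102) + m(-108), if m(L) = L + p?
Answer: -42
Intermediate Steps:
p = 62 (p = 75 - 13 = 62)
m(L) = 62 + L (m(L) = L + 62 = 62 + L)
B(4, -102) + m(-108) = 4 + (62 - 108) = 4 - 46 = -42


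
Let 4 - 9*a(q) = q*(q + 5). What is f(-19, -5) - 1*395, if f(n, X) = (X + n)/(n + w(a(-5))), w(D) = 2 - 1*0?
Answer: -6691/17 ≈ -393.59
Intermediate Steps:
a(q) = 4/9 - q*(5 + q)/9 (a(q) = 4/9 - q*(q + 5)/9 = 4/9 - q*(5 + q)/9)
w(D) = 2 (w(D) = 2 + 0 = 2)
f(n, X) = (X + n)/(2 + n) (f(n, X) = (X + n)/(n + 2) = (X + n)/(2 + n))
f(-19, -5) - 1*395 = (-5 - 19)/(2 - 19) - 1*395 = -24/(-17) - 395 = -1/17*(-24) - 395 = 24/17 - 395 = -6691/17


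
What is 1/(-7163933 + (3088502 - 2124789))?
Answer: -1/6200220 ≈ -1.6128e-7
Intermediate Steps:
1/(-7163933 + (3088502 - 2124789)) = 1/(-7163933 + 963713) = 1/(-6200220) = -1/6200220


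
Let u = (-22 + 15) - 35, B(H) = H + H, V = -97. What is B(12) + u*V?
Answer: 4098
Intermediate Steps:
B(H) = 2*H
u = -42 (u = -7 - 35 = -42)
B(12) + u*V = 2*12 - 42*(-97) = 24 + 4074 = 4098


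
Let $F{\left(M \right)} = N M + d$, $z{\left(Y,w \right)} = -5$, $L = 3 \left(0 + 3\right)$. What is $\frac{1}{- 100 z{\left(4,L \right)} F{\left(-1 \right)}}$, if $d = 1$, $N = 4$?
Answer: $- \frac{1}{1500} \approx -0.00066667$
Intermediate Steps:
$L = 9$ ($L = 3 \cdot 3 = 9$)
$F{\left(M \right)} = 1 + 4 M$ ($F{\left(M \right)} = 4 M + 1 = 1 + 4 M$)
$\frac{1}{- 100 z{\left(4,L \right)} F{\left(-1 \right)}} = \frac{1}{\left(-100\right) \left(-5\right) \left(1 + 4 \left(-1\right)\right)} = \frac{1}{500 \left(1 - 4\right)} = \frac{1}{500 \left(-3\right)} = \frac{1}{-1500} = - \frac{1}{1500}$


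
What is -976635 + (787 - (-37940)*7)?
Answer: -710268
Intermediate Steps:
-976635 + (787 - (-37940)*7) = -976635 + (787 - 542*(-490)) = -976635 + (787 + 265580) = -976635 + 266367 = -710268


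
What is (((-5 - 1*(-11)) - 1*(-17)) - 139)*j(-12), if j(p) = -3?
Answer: 348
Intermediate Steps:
(((-5 - 1*(-11)) - 1*(-17)) - 139)*j(-12) = (((-5 - 1*(-11)) - 1*(-17)) - 139)*(-3) = (((-5 + 11) + 17) - 139)*(-3) = ((6 + 17) - 139)*(-3) = (23 - 139)*(-3) = -116*(-3) = 348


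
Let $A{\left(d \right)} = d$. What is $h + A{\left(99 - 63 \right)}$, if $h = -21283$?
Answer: $-21247$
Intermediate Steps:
$h + A{\left(99 - 63 \right)} = -21283 + \left(99 - 63\right) = -21283 + 36 = -21247$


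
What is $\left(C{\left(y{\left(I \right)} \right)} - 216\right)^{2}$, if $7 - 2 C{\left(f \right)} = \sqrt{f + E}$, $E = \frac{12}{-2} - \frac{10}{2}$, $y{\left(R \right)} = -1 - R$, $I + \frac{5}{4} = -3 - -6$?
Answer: $\frac{\left(850 + i \sqrt{55}\right)^{2}}{16} \approx 45153.0 + 787.97 i$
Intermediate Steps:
$I = \frac{7}{4}$ ($I = - \frac{5}{4} - -3 = - \frac{5}{4} + \left(-3 + 6\right) = - \frac{5}{4} + 3 = \frac{7}{4} \approx 1.75$)
$E = -11$ ($E = 12 \left(- \frac{1}{2}\right) - 5 = -6 - 5 = -11$)
$C{\left(f \right)} = \frac{7}{2} - \frac{\sqrt{-11 + f}}{2}$ ($C{\left(f \right)} = \frac{7}{2} - \frac{\sqrt{f - 11}}{2} = \frac{7}{2} - \frac{\sqrt{-11 + f}}{2}$)
$\left(C{\left(y{\left(I \right)} \right)} - 216\right)^{2} = \left(\left(\frac{7}{2} - \frac{\sqrt{-11 - \frac{11}{4}}}{2}\right) - 216\right)^{2} = \left(\left(\frac{7}{2} - \frac{\sqrt{- \frac{55}{4}}}{2}\right) - 216\right)^{2} = \left(\left(\frac{7}{2} - \frac{\frac{1}{2} i \sqrt{55}}{2}\right) - 216\right)^{2} = \left(\left(\frac{7}{2} - \frac{i \sqrt{55}}{4}\right) - 216\right)^{2} = \left(- \frac{425}{2} - \frac{i \sqrt{55}}{4}\right)^{2}$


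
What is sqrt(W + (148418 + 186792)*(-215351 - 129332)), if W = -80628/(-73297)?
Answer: I*sqrt(620739281922952091354)/73297 ≈ 3.3991e+5*I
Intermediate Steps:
W = 80628/73297 (W = -80628*(-1/73297) = 80628/73297 ≈ 1.1000)
sqrt(W + (148418 + 186792)*(-215351 - 129332)) = sqrt(80628/73297 + (148418 + 186792)*(-215351 - 129332)) = sqrt(80628/73297 + 335210*(-344683)) = sqrt(80628/73297 - 115541188430) = sqrt(-8468822488273082/73297) = I*sqrt(620739281922952091354)/73297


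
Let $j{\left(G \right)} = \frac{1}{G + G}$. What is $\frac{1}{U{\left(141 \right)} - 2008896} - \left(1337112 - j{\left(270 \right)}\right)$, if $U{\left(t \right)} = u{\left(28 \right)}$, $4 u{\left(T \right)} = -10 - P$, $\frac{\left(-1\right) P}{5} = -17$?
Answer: $- \frac{5802085514252401}{4339266660} \approx -1.3371 \cdot 10^{6}$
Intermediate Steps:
$P = 85$ ($P = \left(-5\right) \left(-17\right) = 85$)
$u{\left(T \right)} = - \frac{95}{4}$ ($u{\left(T \right)} = \frac{-10 - 85}{4} = \frac{1}{4} \left(-95\right) = - \frac{95}{4}$)
$j{\left(G \right)} = \frac{1}{2 G}$
$U{\left(t \right)} = - \frac{95}{4}$
$\frac{1}{U{\left(141 \right)} - 2008896} - \left(1337112 - j{\left(270 \right)}\right) = \frac{1}{- \frac{95}{4} - 2008896} - \left(1337112 - \frac{1}{2 \cdot 270}\right) = \frac{1}{- \frac{8035679}{4}} - \left(1337112 - \frac{1}{2} \cdot \frac{1}{270}\right) = - \frac{4}{8035679} - \left(1337112 - \frac{1}{540}\right) = - \frac{4}{8035679} - \frac{722040479}{540} = - \frac{5802085514252401}{4339266660}$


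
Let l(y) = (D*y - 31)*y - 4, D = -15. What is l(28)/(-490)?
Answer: 6316/245 ≈ 25.780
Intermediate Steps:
l(y) = -4 + y*(-31 - 15*y) (l(y) = (-15*y - 31)*y - 4 = (-31 - 15*y)*y - 4 = y*(-31 - 15*y) - 4 = -4 + y*(-31 - 15*y))
l(28)/(-490) = (-4 - 31*28 - 15*28**2)/(-490) = (-4 - 868 - 15*784)*(-1/490) = (-4 - 868 - 11760)*(-1/490) = -12632*(-1/490) = 6316/245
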